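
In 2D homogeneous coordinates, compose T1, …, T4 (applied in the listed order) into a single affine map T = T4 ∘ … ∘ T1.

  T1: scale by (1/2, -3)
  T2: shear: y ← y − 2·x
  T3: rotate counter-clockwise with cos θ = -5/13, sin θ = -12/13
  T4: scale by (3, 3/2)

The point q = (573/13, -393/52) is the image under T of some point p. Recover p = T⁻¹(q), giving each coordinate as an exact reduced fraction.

T1 = [1/2 0 0; 0 -3 0; 0 0 1]
T2·T1 = [1/2 0 0; -1 -3 0; 0 0 1]
T3·…·T1 = [-29/26 -36/13 0; -1/13 15/13 0; 0 0 1]
T4·…·T1 = [-87/26 -108/13 0; -3/26 45/26 0; 0 0 1]
det M = -27/4; M⁻¹ = [-10/39 -16/13 0; -2/117 58/117 0; 0 0 1]
M⁻¹ · (573/13, -393/52)ᵀ = (-2, -9/2)ᵀ

p = (-2, -9/2)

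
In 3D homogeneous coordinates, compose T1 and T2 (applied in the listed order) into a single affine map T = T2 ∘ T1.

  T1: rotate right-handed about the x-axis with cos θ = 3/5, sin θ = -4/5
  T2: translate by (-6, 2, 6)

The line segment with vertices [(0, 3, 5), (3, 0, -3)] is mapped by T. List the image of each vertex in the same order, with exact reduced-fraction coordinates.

T1 rotate right-handed about the x-axis with cos θ = 3/5, sin θ = -4/5: (0, 3, 5) → (0, 29/5, 3/5); (3, 0, -3) → (3, -12/5, -9/5)
T2 translate by (-6, 2, 6): (0, 29/5, 3/5) → (-6, 39/5, 33/5); (3, -12/5, -9/5) → (-3, -2/5, 21/5)

image vertices: (-6, 39/5, 33/5), (-3, -2/5, 21/5)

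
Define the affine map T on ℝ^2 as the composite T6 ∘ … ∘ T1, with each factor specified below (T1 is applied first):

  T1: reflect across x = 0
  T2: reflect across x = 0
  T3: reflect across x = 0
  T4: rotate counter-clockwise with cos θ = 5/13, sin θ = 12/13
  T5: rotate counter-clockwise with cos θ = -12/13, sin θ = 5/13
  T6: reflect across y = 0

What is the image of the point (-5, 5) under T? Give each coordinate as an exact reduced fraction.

T(p) = (-5/169, 1195/169)

T1 reflect across x = 0: (-5, 5) → (5, 5)
T2 reflect across x = 0: (5, 5) → (-5, 5)
T3 reflect across x = 0: (-5, 5) → (5, 5)
T4 rotate counter-clockwise with cos θ = 5/13, sin θ = 12/13: (5, 5) → (-35/13, 85/13)
T5 rotate counter-clockwise with cos θ = -12/13, sin θ = 5/13: (-35/13, 85/13) → (-5/169, -1195/169)
T6 reflect across y = 0: (-5/169, -1195/169) → (-5/169, 1195/169)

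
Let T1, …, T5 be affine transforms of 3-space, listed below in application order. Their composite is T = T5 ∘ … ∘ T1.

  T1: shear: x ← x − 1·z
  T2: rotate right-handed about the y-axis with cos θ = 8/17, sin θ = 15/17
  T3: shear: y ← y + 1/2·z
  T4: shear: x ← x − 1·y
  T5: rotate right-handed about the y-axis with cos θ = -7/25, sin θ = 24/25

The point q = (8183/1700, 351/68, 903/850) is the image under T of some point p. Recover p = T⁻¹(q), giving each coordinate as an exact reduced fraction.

T1 = [1 0 -1 0; 0 1 0 0; 0 0 1 0; 0 0 0 1]
T2·T1 = [8/17 0 7/17 0; 0 1 0 0; -15/17 0 23/17 0; 0 0 0 1]
T3·…·T1 = [8/17 0 7/17 0; -15/34 1 23/34 0; -15/17 0 23/17 0; 0 0 0 1]
T4·…·T1 = [31/34 -1 -9/34 0; -15/34 1 23/34 0; -15/17 0 23/17 0; 0 0 0 1]
T5·…·T1 = [-937/850 7/25 1167/850 0; -15/34 1 23/34 0; -267/425 24/25 -53/425 0; 0 0 0 1]
det M = 1; M⁻¹ = [-329/425 23/17 -503/425 0; -12/25 1 7/50 0; 87/425 15/17 -416/425 0; 0 0 0 1]
M⁻¹ · (8183/1700, 351/68, 903/850)ᵀ = (2, 3, 9/2)ᵀ

p = (2, 3, 9/2)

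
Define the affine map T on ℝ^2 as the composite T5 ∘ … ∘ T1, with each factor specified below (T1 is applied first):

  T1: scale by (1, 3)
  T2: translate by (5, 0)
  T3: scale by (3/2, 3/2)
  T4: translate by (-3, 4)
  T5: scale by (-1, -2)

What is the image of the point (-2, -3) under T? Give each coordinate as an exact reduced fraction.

T1 scale by (1, 3): (-2, -3) → (-2, -9)
T2 translate by (5, 0): (-2, -9) → (3, -9)
T3 scale by (3/2, 3/2): (3, -9) → (9/2, -27/2)
T4 translate by (-3, 4): (9/2, -27/2) → (3/2, -19/2)
T5 scale by (-1, -2): (3/2, -19/2) → (-3/2, 19)

T(p) = (-3/2, 19)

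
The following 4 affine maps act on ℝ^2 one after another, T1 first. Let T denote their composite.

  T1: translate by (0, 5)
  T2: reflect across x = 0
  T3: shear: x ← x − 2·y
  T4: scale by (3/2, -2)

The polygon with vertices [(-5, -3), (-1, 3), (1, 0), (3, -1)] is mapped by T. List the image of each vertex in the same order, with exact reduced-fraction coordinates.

image vertices: (3/2, -4), (-45/2, -16), (-33/2, -10), (-33/2, -8)

T1 translate by (0, 5): (-5, -3) → (-5, 2); (-1, 3) → (-1, 8); (1, 0) → (1, 5); (3, -1) → (3, 4)
T2 reflect across x = 0: (-5, 2) → (5, 2); (-1, 8) → (1, 8); (1, 5) → (-1, 5); (3, 4) → (-3, 4)
T3 shear: x ← x − 2·y: (5, 2) → (1, 2); (1, 8) → (-15, 8); (-1, 5) → (-11, 5); (-3, 4) → (-11, 4)
T4 scale by (3/2, -2): (1, 2) → (3/2, -4); (-15, 8) → (-45/2, -16); (-11, 5) → (-33/2, -10); (-11, 4) → (-33/2, -8)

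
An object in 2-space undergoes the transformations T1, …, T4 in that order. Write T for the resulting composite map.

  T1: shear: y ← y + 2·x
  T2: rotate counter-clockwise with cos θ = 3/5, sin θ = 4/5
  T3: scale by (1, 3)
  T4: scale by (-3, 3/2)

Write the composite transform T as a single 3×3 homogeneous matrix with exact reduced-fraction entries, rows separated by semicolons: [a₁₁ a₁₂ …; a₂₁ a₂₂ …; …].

T1 = [1 0 0; 2 1 0; 0 0 1]
T2·T1 = [-1 -4/5 0; 2 3/5 0; 0 0 1]
T3·…·T1 = [-1 -4/5 0; 6 9/5 0; 0 0 1]
T4·…·T1 = [3 12/5 0; 9 27/10 0; 0 0 1]

T = [3 12/5 0; 9 27/10 0; 0 0 1]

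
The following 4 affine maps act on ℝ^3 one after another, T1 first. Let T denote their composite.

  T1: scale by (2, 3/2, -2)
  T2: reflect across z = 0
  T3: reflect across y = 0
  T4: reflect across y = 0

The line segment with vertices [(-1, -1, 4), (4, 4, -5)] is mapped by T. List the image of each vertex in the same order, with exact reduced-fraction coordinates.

image vertices: (-2, -3/2, 8), (8, 6, -10)

T1 scale by (2, 3/2, -2): (-1, -1, 4) → (-2, -3/2, -8); (4, 4, -5) → (8, 6, 10)
T2 reflect across z = 0: (-2, -3/2, -8) → (-2, -3/2, 8); (8, 6, 10) → (8, 6, -10)
T3 reflect across y = 0: (-2, -3/2, 8) → (-2, 3/2, 8); (8, 6, -10) → (8, -6, -10)
T4 reflect across y = 0: (-2, 3/2, 8) → (-2, -3/2, 8); (8, -6, -10) → (8, 6, -10)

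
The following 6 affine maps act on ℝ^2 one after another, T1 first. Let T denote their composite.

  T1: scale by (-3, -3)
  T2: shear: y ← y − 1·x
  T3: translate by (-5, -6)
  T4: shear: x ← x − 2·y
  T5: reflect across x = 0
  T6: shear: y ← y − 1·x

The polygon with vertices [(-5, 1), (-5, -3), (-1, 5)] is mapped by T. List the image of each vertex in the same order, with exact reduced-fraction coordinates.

image vertices: (-58, 34), (-34, 22), (-46, 22)

T1 scale by (-3, -3): (-5, 1) → (15, -3); (-5, -3) → (15, 9); (-1, 5) → (3, -15)
T2 shear: y ← y − 1·x: (15, -3) → (15, -18); (15, 9) → (15, -6); (3, -15) → (3, -18)
T3 translate by (-5, -6): (15, -18) → (10, -24); (15, -6) → (10, -12); (3, -18) → (-2, -24)
T4 shear: x ← x − 2·y: (10, -24) → (58, -24); (10, -12) → (34, -12); (-2, -24) → (46, -24)
T5 reflect across x = 0: (58, -24) → (-58, -24); (34, -12) → (-34, -12); (46, -24) → (-46, -24)
T6 shear: y ← y − 1·x: (-58, -24) → (-58, 34); (-34, -12) → (-34, 22); (-46, -24) → (-46, 22)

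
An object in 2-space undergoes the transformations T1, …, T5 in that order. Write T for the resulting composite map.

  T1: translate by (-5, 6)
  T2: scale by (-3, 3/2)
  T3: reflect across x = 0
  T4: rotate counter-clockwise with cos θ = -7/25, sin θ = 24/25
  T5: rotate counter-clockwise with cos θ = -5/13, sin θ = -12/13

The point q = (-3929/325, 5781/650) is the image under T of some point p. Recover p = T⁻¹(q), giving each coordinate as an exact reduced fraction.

p = (2/3, -1)

T1 = [1 0 -5; 0 1 6; 0 0 1]
T2·T1 = [-3 0 15; 0 3/2 9; 0 0 1]
T3·…·T1 = [3 0 -15; 0 3/2 9; 0 0 1]
T4·…·T1 = [-21/25 -36/25 -111/25; 72/25 -21/50 -423/25; 0 0 1]
T5·…·T1 = [969/325 54/325 -4521/325; -108/325 969/650 3447/325; 0 0 1]
det M = 9/2; M⁻¹ = [323/975 -12/325 5; 24/325 646/975 -6; 0 0 1]
M⁻¹ · (-3929/325, 5781/650)ᵀ = (2/3, -1)ᵀ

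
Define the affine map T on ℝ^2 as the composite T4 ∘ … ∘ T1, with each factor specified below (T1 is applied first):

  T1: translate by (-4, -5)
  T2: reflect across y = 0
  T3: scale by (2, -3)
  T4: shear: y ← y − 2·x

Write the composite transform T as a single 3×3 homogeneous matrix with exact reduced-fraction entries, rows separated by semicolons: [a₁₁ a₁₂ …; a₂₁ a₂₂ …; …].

T = [2 0 -8; -4 3 1; 0 0 1]

T1 = [1 0 -4; 0 1 -5; 0 0 1]
T2·T1 = [1 0 -4; 0 -1 5; 0 0 1]
T3·…·T1 = [2 0 -8; 0 3 -15; 0 0 1]
T4·…·T1 = [2 0 -8; -4 3 1; 0 0 1]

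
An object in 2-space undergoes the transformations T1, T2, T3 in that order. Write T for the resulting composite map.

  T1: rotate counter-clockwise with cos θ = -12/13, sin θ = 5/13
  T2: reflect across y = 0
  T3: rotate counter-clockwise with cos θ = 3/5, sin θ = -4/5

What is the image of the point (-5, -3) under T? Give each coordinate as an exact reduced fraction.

T1 rotate counter-clockwise with cos θ = -12/13, sin θ = 5/13: (-5, -3) → (75/13, 11/13)
T2 reflect across y = 0: (75/13, 11/13) → (75/13, -11/13)
T3 rotate counter-clockwise with cos θ = 3/5, sin θ = -4/5: (75/13, -11/13) → (181/65, -333/65)

T(p) = (181/65, -333/65)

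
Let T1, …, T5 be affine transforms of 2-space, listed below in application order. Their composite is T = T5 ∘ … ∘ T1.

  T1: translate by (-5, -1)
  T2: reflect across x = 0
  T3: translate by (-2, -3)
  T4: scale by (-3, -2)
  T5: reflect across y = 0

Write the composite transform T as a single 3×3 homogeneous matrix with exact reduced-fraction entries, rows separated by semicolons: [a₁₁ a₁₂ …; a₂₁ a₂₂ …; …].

T = [3 0 -9; 0 2 -8; 0 0 1]

T1 = [1 0 -5; 0 1 -1; 0 0 1]
T2·T1 = [-1 0 5; 0 1 -1; 0 0 1]
T3·…·T1 = [-1 0 3; 0 1 -4; 0 0 1]
T4·…·T1 = [3 0 -9; 0 -2 8; 0 0 1]
T5·…·T1 = [3 0 -9; 0 2 -8; 0 0 1]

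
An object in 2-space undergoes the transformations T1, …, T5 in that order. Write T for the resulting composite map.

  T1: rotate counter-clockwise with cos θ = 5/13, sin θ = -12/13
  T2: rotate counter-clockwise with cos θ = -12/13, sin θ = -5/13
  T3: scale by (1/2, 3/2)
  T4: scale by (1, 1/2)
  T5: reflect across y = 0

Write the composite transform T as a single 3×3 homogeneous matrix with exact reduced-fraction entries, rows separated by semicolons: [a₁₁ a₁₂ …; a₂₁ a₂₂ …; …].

T = [-60/169 -119/338 0; -357/676 90/169 0; 0 0 1]

T1 = [5/13 12/13 0; -12/13 5/13 0; 0 0 1]
T2·T1 = [-120/169 -119/169 0; 119/169 -120/169 0; 0 0 1]
T3·…·T1 = [-60/169 -119/338 0; 357/338 -180/169 0; 0 0 1]
T4·…·T1 = [-60/169 -119/338 0; 357/676 -90/169 0; 0 0 1]
T5·…·T1 = [-60/169 -119/338 0; -357/676 90/169 0; 0 0 1]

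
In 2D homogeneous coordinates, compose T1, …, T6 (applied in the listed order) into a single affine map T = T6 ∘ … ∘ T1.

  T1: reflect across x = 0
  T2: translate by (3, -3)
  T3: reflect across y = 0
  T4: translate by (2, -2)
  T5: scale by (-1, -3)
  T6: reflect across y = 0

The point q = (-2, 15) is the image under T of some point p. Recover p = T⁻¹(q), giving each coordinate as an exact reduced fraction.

T1 = [-1 0 0; 0 1 0; 0 0 1]
T2·T1 = [-1 0 3; 0 1 -3; 0 0 1]
T3·…·T1 = [-1 0 3; 0 -1 3; 0 0 1]
T4·…·T1 = [-1 0 5; 0 -1 1; 0 0 1]
T5·…·T1 = [1 0 -5; 0 3 -3; 0 0 1]
T6·…·T1 = [1 0 -5; 0 -3 3; 0 0 1]
det M = -3; M⁻¹ = [1 0 5; 0 -1/3 1; 0 0 1]
M⁻¹ · (-2, 15)ᵀ = (3, -4)ᵀ

p = (3, -4)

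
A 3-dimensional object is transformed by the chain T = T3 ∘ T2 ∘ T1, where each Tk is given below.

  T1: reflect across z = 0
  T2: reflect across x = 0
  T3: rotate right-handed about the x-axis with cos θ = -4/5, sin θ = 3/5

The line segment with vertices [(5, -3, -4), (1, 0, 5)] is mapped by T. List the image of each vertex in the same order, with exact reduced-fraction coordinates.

T1 reflect across z = 0: (5, -3, -4) → (5, -3, 4); (1, 0, 5) → (1, 0, -5)
T2 reflect across x = 0: (5, -3, 4) → (-5, -3, 4); (1, 0, -5) → (-1, 0, -5)
T3 rotate right-handed about the x-axis with cos θ = -4/5, sin θ = 3/5: (-5, -3, 4) → (-5, 0, -5); (-1, 0, -5) → (-1, 3, 4)

image vertices: (-5, 0, -5), (-1, 3, 4)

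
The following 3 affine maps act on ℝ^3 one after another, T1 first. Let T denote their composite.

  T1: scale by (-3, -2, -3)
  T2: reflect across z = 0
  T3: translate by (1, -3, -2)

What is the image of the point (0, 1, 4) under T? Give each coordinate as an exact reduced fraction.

T1 scale by (-3, -2, -3): (0, 1, 4) → (0, -2, -12)
T2 reflect across z = 0: (0, -2, -12) → (0, -2, 12)
T3 translate by (1, -3, -2): (0, -2, 12) → (1, -5, 10)

T(p) = (1, -5, 10)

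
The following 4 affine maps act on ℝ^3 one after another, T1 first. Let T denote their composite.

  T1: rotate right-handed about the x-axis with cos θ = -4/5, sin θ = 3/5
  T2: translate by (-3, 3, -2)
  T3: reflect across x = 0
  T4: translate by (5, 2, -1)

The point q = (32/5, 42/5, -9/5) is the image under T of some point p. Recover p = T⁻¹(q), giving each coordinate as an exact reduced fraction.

p = (8/5, -2, -3)

T1 = [1 0 0 0; 0 -4/5 -3/5 0; 0 3/5 -4/5 0; 0 0 0 1]
T2·T1 = [1 0 0 -3; 0 -4/5 -3/5 3; 0 3/5 -4/5 -2; 0 0 0 1]
T3·…·T1 = [-1 0 0 3; 0 -4/5 -3/5 3; 0 3/5 -4/5 -2; 0 0 0 1]
T4·…·T1 = [-1 0 0 8; 0 -4/5 -3/5 5; 0 3/5 -4/5 -3; 0 0 0 1]
det M = -1; M⁻¹ = [-1 0 0 8; 0 -4/5 3/5 29/5; 0 -3/5 -4/5 3/5; 0 0 0 1]
M⁻¹ · (32/5, 42/5, -9/5)ᵀ = (8/5, -2, -3)ᵀ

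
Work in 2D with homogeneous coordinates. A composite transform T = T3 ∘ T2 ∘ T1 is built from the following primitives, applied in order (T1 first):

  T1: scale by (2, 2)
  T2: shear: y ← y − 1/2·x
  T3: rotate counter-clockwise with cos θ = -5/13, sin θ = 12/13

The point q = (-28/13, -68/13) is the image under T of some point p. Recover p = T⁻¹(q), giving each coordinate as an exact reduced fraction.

p = (-2, 1)

T1 = [2 0 0; 0 2 0; 0 0 1]
T2·T1 = [2 0 0; -1 2 0; 0 0 1]
T3·…·T1 = [2/13 -24/13 0; 29/13 -10/13 0; 0 0 1]
det M = 4; M⁻¹ = [-5/26 6/13 0; -29/52 1/26 0; 0 0 1]
M⁻¹ · (-28/13, -68/13)ᵀ = (-2, 1)ᵀ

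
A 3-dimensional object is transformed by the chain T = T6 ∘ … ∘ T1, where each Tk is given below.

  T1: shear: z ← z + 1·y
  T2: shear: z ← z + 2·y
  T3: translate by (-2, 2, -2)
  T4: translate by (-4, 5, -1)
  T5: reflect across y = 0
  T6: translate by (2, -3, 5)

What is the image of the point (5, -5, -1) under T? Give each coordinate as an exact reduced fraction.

T1 shear: z ← z + 1·y: (5, -5, -1) → (5, -5, -6)
T2 shear: z ← z + 2·y: (5, -5, -6) → (5, -5, -16)
T3 translate by (-2, 2, -2): (5, -5, -16) → (3, -3, -18)
T4 translate by (-4, 5, -1): (3, -3, -18) → (-1, 2, -19)
T5 reflect across y = 0: (-1, 2, -19) → (-1, -2, -19)
T6 translate by (2, -3, 5): (-1, -2, -19) → (1, -5, -14)

T(p) = (1, -5, -14)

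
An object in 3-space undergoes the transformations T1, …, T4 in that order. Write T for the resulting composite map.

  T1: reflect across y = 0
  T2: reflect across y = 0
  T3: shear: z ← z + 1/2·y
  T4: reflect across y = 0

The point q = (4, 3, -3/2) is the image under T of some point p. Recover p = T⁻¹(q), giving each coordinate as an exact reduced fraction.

T1 = [1 0 0 0; 0 -1 0 0; 0 0 1 0; 0 0 0 1]
T2·T1 = [1 0 0 0; 0 1 0 0; 0 0 1 0; 0 0 0 1]
T3·…·T1 = [1 0 0 0; 0 1 0 0; 0 1/2 1 0; 0 0 0 1]
T4·…·T1 = [1 0 0 0; 0 -1 0 0; 0 1/2 1 0; 0 0 0 1]
det M = -1; M⁻¹ = [1 0 0 0; 0 -1 0 0; 0 1/2 1 0; 0 0 0 1]
M⁻¹ · (4, 3, -3/2)ᵀ = (4, -3, 0)ᵀ

p = (4, -3, 0)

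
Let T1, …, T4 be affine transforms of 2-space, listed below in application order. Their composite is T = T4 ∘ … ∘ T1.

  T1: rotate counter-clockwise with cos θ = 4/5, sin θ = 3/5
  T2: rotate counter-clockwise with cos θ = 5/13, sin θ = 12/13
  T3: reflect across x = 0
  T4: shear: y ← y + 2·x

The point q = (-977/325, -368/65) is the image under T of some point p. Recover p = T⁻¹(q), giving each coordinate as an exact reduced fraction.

p = (-2/5, -3)

T1 = [4/5 -3/5 0; 3/5 4/5 0; 0 0 1]
T2·T1 = [-16/65 -63/65 0; 63/65 -16/65 0; 0 0 1]
T3·…·T1 = [16/65 63/65 0; 63/65 -16/65 0; 0 0 1]
T4·…·T1 = [16/65 63/65 0; 19/13 22/13 0; 0 0 1]
det M = -1; M⁻¹ = [-22/13 63/65 0; 19/13 -16/65 0; 0 0 1]
M⁻¹ · (-977/325, -368/65)ᵀ = (-2/5, -3)ᵀ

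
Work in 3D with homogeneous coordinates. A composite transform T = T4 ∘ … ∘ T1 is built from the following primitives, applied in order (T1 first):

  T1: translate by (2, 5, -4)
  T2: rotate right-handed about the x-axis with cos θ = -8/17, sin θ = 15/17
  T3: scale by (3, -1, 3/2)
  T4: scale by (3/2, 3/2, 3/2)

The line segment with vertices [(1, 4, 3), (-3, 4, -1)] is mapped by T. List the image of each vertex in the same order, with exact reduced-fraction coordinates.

image vertices: (27/2, 171/34, 1287/68), (-9/2, -9/34, 1575/68)

T1 translate by (2, 5, -4): (1, 4, 3) → (3, 9, -1); (-3, 4, -1) → (-1, 9, -5)
T2 rotate right-handed about the x-axis with cos θ = -8/17, sin θ = 15/17: (3, 9, -1) → (3, -57/17, 143/17); (-1, 9, -5) → (-1, 3/17, 175/17)
T3 scale by (3, -1, 3/2): (3, -57/17, 143/17) → (9, 57/17, 429/34); (-1, 3/17, 175/17) → (-3, -3/17, 525/34)
T4 scale by (3/2, 3/2, 3/2): (9, 57/17, 429/34) → (27/2, 171/34, 1287/68); (-3, -3/17, 525/34) → (-9/2, -9/34, 1575/68)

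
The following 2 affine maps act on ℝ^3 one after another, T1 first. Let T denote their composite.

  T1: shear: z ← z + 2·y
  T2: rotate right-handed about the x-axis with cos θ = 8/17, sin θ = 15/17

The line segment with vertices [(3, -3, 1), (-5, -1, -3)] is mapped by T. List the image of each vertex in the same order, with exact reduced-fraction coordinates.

image vertices: (3, 3, -5), (-5, 67/17, -55/17)

T1 shear: z ← z + 2·y: (3, -3, 1) → (3, -3, -5); (-5, -1, -3) → (-5, -1, -5)
T2 rotate right-handed about the x-axis with cos θ = 8/17, sin θ = 15/17: (3, -3, -5) → (3, 3, -5); (-5, -1, -5) → (-5, 67/17, -55/17)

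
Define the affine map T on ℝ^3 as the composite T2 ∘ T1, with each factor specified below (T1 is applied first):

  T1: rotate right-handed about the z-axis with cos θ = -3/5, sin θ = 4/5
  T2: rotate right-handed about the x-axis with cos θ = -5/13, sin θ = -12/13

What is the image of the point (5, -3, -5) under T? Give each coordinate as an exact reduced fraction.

T(p) = (-3/5, -89/13, -223/65)

T1 rotate right-handed about the z-axis with cos θ = -3/5, sin θ = 4/5: (5, -3, -5) → (-3/5, 29/5, -5)
T2 rotate right-handed about the x-axis with cos θ = -5/13, sin θ = -12/13: (-3/5, 29/5, -5) → (-3/5, -89/13, -223/65)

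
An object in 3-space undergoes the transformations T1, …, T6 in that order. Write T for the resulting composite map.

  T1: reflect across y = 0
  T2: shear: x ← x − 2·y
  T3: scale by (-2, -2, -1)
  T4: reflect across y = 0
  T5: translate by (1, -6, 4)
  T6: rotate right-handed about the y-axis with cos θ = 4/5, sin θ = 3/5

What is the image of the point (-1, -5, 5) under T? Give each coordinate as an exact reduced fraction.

T1 reflect across y = 0: (-1, -5, 5) → (-1, 5, 5)
T2 shear: x ← x − 2·y: (-1, 5, 5) → (-11, 5, 5)
T3 scale by (-2, -2, -1): (-11, 5, 5) → (22, -10, -5)
T4 reflect across y = 0: (22, -10, -5) → (22, 10, -5)
T5 translate by (1, -6, 4): (22, 10, -5) → (23, 4, -1)
T6 rotate right-handed about the y-axis with cos θ = 4/5, sin θ = 3/5: (23, 4, -1) → (89/5, 4, -73/5)

T(p) = (89/5, 4, -73/5)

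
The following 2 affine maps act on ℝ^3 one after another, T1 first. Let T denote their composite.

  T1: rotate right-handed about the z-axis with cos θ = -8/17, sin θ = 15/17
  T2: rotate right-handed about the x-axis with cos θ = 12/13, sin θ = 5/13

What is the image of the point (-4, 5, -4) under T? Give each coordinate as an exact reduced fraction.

T(p) = (-43/17, -860/221, -1316/221)

T1 rotate right-handed about the z-axis with cos θ = -8/17, sin θ = 15/17: (-4, 5, -4) → (-43/17, -100/17, -4)
T2 rotate right-handed about the x-axis with cos θ = 12/13, sin θ = 5/13: (-43/17, -100/17, -4) → (-43/17, -860/221, -1316/221)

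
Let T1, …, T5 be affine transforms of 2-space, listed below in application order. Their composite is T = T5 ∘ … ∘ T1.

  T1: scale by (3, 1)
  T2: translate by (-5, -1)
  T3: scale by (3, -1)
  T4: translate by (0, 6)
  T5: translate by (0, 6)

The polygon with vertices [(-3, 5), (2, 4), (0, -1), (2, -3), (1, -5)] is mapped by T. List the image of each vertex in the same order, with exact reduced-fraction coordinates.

image vertices: (-42, 8), (3, 9), (-15, 14), (3, 16), (-6, 18)

T1 scale by (3, 1): (-3, 5) → (-9, 5); (2, 4) → (6, 4); (0, -1) → (0, -1); (2, -3) → (6, -3); (1, -5) → (3, -5)
T2 translate by (-5, -1): (-9, 5) → (-14, 4); (6, 4) → (1, 3); (0, -1) → (-5, -2); (6, -3) → (1, -4); (3, -5) → (-2, -6)
T3 scale by (3, -1): (-14, 4) → (-42, -4); (1, 3) → (3, -3); (-5, -2) → (-15, 2); (1, -4) → (3, 4); (-2, -6) → (-6, 6)
T4 translate by (0, 6): (-42, -4) → (-42, 2); (3, -3) → (3, 3); (-15, 2) → (-15, 8); (3, 4) → (3, 10); (-6, 6) → (-6, 12)
T5 translate by (0, 6): (-42, 2) → (-42, 8); (3, 3) → (3, 9); (-15, 8) → (-15, 14); (3, 10) → (3, 16); (-6, 12) → (-6, 18)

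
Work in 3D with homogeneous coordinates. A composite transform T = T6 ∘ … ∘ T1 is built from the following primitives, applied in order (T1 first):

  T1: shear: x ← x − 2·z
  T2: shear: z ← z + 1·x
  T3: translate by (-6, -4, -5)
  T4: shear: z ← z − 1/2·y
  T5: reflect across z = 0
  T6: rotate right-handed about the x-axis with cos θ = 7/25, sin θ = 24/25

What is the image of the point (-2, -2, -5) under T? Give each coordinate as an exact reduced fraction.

T1 shear: x ← x − 2·z: (-2, -2, -5) → (8, -2, -5)
T2 shear: z ← z + 1·x: (8, -2, -5) → (8, -2, 3)
T3 translate by (-6, -4, -5): (8, -2, 3) → (2, -6, -2)
T4 shear: z ← z − 1/2·y: (2, -6, -2) → (2, -6, 1)
T5 reflect across z = 0: (2, -6, 1) → (2, -6, -1)
T6 rotate right-handed about the x-axis with cos θ = 7/25, sin θ = 24/25: (2, -6, -1) → (2, -18/25, -151/25)

T(p) = (2, -18/25, -151/25)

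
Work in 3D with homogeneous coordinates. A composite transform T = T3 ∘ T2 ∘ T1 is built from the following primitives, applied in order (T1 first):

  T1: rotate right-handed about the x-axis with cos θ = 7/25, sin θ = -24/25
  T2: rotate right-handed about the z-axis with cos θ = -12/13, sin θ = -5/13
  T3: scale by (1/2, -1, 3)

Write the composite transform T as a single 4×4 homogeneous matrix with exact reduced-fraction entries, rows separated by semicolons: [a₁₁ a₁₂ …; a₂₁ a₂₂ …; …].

T1 = [1 0 0 0; 0 7/25 24/25 0; 0 -24/25 7/25 0; 0 0 0 1]
T2·T1 = [-12/13 7/65 24/65 0; -5/13 -84/325 -288/325 0; 0 -24/25 7/25 0; 0 0 0 1]
T3·…·T1 = [-6/13 7/130 12/65 0; 5/13 84/325 288/325 0; 0 -72/25 21/25 0; 0 0 0 1]

T = [-6/13 7/130 12/65 0; 5/13 84/325 288/325 0; 0 -72/25 21/25 0; 0 0 0 1]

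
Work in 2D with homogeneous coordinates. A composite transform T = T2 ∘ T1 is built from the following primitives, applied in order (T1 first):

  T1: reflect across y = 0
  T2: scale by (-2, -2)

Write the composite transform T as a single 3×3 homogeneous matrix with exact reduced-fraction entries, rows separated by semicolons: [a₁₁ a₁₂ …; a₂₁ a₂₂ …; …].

T1 = [1 0 0; 0 -1 0; 0 0 1]
T2·T1 = [-2 0 0; 0 2 0; 0 0 1]

T = [-2 0 0; 0 2 0; 0 0 1]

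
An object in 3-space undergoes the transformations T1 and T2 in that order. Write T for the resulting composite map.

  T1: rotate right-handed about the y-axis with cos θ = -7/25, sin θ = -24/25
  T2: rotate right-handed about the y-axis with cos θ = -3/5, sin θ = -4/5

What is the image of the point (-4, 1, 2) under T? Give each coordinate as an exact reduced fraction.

T1 rotate right-handed about the y-axis with cos θ = -7/25, sin θ = -24/25: (-4, 1, 2) → (-4/5, 1, -22/5)
T2 rotate right-handed about the y-axis with cos θ = -3/5, sin θ = -4/5: (-4/5, 1, -22/5) → (4, 1, 2)

T(p) = (4, 1, 2)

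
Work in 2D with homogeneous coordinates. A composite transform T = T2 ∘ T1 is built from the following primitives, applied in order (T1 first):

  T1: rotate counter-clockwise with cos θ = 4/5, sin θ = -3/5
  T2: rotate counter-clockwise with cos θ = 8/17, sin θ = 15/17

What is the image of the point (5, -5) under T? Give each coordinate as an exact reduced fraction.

T(p) = (113/17, -41/17)

T1 rotate counter-clockwise with cos θ = 4/5, sin θ = -3/5: (5, -5) → (1, -7)
T2 rotate counter-clockwise with cos θ = 8/17, sin θ = 15/17: (1, -7) → (113/17, -41/17)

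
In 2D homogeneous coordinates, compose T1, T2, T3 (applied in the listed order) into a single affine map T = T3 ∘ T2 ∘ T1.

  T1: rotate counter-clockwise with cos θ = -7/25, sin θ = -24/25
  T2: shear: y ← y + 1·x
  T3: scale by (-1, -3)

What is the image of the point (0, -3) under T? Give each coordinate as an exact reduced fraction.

T1 rotate counter-clockwise with cos θ = -7/25, sin θ = -24/25: (0, -3) → (-72/25, 21/25)
T2 shear: y ← y + 1·x: (-72/25, 21/25) → (-72/25, -51/25)
T3 scale by (-1, -3): (-72/25, -51/25) → (72/25, 153/25)

T(p) = (72/25, 153/25)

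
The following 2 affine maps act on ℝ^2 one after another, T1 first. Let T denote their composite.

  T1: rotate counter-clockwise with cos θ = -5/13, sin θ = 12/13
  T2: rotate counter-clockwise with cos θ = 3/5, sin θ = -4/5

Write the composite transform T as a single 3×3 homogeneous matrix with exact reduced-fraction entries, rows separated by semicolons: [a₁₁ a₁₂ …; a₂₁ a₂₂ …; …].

T1 = [-5/13 -12/13 0; 12/13 -5/13 0; 0 0 1]
T2·T1 = [33/65 -56/65 0; 56/65 33/65 0; 0 0 1]

T = [33/65 -56/65 0; 56/65 33/65 0; 0 0 1]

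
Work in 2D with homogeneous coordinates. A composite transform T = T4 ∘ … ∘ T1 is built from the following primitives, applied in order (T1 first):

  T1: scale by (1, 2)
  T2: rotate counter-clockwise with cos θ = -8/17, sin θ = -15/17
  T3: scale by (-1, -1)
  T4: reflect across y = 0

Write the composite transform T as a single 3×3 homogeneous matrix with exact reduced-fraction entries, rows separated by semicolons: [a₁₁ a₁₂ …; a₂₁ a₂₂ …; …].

T1 = [1 0 0; 0 2 0; 0 0 1]
T2·T1 = [-8/17 30/17 0; -15/17 -16/17 0; 0 0 1]
T3·…·T1 = [8/17 -30/17 0; 15/17 16/17 0; 0 0 1]
T4·…·T1 = [8/17 -30/17 0; -15/17 -16/17 0; 0 0 1]

T = [8/17 -30/17 0; -15/17 -16/17 0; 0 0 1]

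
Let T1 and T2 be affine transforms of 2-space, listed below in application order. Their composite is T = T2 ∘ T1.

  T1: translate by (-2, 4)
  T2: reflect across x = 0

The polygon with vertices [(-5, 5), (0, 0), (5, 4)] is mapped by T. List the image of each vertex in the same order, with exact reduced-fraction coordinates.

image vertices: (7, 9), (2, 4), (-3, 8)

T1 translate by (-2, 4): (-5, 5) → (-7, 9); (0, 0) → (-2, 4); (5, 4) → (3, 8)
T2 reflect across x = 0: (-7, 9) → (7, 9); (-2, 4) → (2, 4); (3, 8) → (-3, 8)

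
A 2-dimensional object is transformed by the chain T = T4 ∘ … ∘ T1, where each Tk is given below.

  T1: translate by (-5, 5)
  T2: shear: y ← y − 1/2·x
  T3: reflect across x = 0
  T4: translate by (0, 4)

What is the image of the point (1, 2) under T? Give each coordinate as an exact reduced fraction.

T(p) = (4, 13)

T1 translate by (-5, 5): (1, 2) → (-4, 7)
T2 shear: y ← y − 1/2·x: (-4, 7) → (-4, 9)
T3 reflect across x = 0: (-4, 9) → (4, 9)
T4 translate by (0, 4): (4, 9) → (4, 13)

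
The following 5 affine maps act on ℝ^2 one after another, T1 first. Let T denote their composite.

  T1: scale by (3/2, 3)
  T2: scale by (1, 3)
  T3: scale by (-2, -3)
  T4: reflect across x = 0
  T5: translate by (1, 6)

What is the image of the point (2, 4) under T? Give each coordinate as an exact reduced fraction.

T1 scale by (3/2, 3): (2, 4) → (3, 12)
T2 scale by (1, 3): (3, 12) → (3, 36)
T3 scale by (-2, -3): (3, 36) → (-6, -108)
T4 reflect across x = 0: (-6, -108) → (6, -108)
T5 translate by (1, 6): (6, -108) → (7, -102)

T(p) = (7, -102)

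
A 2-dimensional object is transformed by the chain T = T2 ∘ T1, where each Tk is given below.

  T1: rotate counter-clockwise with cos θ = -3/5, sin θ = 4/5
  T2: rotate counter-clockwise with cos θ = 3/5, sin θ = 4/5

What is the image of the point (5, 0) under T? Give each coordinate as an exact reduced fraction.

T(p) = (-5, 0)

T1 rotate counter-clockwise with cos θ = -3/5, sin θ = 4/5: (5, 0) → (-3, 4)
T2 rotate counter-clockwise with cos θ = 3/5, sin θ = 4/5: (-3, 4) → (-5, 0)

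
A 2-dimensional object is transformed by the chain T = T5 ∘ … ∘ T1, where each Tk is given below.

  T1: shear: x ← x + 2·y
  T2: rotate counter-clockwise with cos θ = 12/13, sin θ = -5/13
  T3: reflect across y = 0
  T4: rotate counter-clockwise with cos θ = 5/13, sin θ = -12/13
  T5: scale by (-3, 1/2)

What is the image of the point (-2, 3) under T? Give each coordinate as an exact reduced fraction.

T(p) = (-369/169, -418/169)

T1 shear: x ← x + 2·y: (-2, 3) → (4, 3)
T2 rotate counter-clockwise with cos θ = 12/13, sin θ = -5/13: (4, 3) → (63/13, 16/13)
T3 reflect across y = 0: (63/13, 16/13) → (63/13, -16/13)
T4 rotate counter-clockwise with cos θ = 5/13, sin θ = -12/13: (63/13, -16/13) → (123/169, -836/169)
T5 scale by (-3, 1/2): (123/169, -836/169) → (-369/169, -418/169)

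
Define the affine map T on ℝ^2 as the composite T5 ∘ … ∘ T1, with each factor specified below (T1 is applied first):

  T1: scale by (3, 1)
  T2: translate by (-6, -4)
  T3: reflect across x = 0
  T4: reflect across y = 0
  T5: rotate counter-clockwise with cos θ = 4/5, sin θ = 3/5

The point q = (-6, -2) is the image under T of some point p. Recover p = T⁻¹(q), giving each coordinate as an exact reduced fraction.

p = (4, 2)

T1 = [3 0 0; 0 1 0; 0 0 1]
T2·T1 = [3 0 -6; 0 1 -4; 0 0 1]
T3·…·T1 = [-3 0 6; 0 1 -4; 0 0 1]
T4·…·T1 = [-3 0 6; 0 -1 4; 0 0 1]
T5·…·T1 = [-12/5 3/5 12/5; -9/5 -4/5 34/5; 0 0 1]
det M = 3; M⁻¹ = [-4/15 -1/5 2; 3/5 -4/5 4; 0 0 1]
M⁻¹ · (-6, -2)ᵀ = (4, 2)ᵀ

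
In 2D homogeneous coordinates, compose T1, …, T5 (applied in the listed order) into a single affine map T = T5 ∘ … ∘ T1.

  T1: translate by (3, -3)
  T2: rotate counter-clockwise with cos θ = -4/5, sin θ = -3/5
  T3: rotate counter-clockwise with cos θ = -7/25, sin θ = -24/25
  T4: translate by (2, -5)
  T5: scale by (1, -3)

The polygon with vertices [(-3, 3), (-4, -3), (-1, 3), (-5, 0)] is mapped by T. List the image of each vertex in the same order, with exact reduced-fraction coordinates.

T1 translate by (3, -3): (-3, 3) → (0, 0); (-4, -3) → (-1, -6); (-1, 3) → (2, 0); (-5, 0) → (-2, -3)
T2 rotate counter-clockwise with cos θ = -4/5, sin θ = -3/5: (0, 0) → (0, 0); (-1, -6) → (-14/5, 27/5); (2, 0) → (-8/5, -6/5); (-2, -3) → (-1/5, 18/5)
T3 rotate counter-clockwise with cos θ = -7/25, sin θ = -24/25: (0, 0) → (0, 0); (-14/5, 27/5) → (746/125, 147/125); (-8/5, -6/5) → (-88/125, 234/125); (-1/5, 18/5) → (439/125, -102/125)
T4 translate by (2, -5): (0, 0) → (2, -5); (746/125, 147/125) → (996/125, -478/125); (-88/125, 234/125) → (162/125, -391/125); (439/125, -102/125) → (689/125, -727/125)
T5 scale by (1, -3): (2, -5) → (2, 15); (996/125, -478/125) → (996/125, 1434/125); (162/125, -391/125) → (162/125, 1173/125); (689/125, -727/125) → (689/125, 2181/125)

image vertices: (2, 15), (996/125, 1434/125), (162/125, 1173/125), (689/125, 2181/125)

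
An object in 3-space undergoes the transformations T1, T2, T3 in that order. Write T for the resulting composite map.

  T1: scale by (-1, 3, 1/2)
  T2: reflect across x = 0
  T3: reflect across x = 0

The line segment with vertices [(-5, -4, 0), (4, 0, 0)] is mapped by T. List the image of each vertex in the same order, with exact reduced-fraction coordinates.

image vertices: (5, -12, 0), (-4, 0, 0)

T1 scale by (-1, 3, 1/2): (-5, -4, 0) → (5, -12, 0); (4, 0, 0) → (-4, 0, 0)
T2 reflect across x = 0: (5, -12, 0) → (-5, -12, 0); (-4, 0, 0) → (4, 0, 0)
T3 reflect across x = 0: (-5, -12, 0) → (5, -12, 0); (4, 0, 0) → (-4, 0, 0)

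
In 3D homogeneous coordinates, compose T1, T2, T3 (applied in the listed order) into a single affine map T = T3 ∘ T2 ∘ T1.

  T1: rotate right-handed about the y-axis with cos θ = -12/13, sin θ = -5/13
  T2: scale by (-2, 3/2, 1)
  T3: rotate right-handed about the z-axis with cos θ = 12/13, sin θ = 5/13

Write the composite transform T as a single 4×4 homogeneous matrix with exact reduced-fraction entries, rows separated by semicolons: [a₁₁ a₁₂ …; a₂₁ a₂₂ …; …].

T1 = [-12/13 0 -5/13 0; 0 1 0 0; 5/13 0 -12/13 0; 0 0 0 1]
T2·T1 = [24/13 0 10/13 0; 0 3/2 0 0; 5/13 0 -12/13 0; 0 0 0 1]
T3·…·T1 = [288/169 -15/26 120/169 0; 120/169 18/13 50/169 0; 5/13 0 -12/13 0; 0 0 0 1]

T = [288/169 -15/26 120/169 0; 120/169 18/13 50/169 0; 5/13 0 -12/13 0; 0 0 0 1]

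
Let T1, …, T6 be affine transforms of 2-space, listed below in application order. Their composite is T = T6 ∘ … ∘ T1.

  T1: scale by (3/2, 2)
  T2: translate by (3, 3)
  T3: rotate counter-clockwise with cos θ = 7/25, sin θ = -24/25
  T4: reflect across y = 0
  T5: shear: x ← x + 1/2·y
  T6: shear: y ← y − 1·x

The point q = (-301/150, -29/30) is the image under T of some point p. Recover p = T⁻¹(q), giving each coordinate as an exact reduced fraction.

p = (-4, -4/3)

T1 = [3/2 0 0; 0 2 0; 0 0 1]
T2·T1 = [3/2 0 3; 0 2 3; 0 0 1]
T3·…·T1 = [21/50 48/25 93/25; -36/25 14/25 -51/25; 0 0 1]
T4·…·T1 = [21/50 48/25 93/25; 36/25 -14/25 51/25; 0 0 1]
T5·…·T1 = [57/50 41/25 237/50; 36/25 -14/25 51/25; 0 0 1]
T6·…·T1 = [57/50 41/25 237/50; 3/10 -11/5 -27/10; 0 0 1]
det M = -3; M⁻¹ = [11/15 41/75 -2; 1/10 -19/50 -3/2; 0 0 1]
M⁻¹ · (-301/150, -29/30)ᵀ = (-4, -4/3)ᵀ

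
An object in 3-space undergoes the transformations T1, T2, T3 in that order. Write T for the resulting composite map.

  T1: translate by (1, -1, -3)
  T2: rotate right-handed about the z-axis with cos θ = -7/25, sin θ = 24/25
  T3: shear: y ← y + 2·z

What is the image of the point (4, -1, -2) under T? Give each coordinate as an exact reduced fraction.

T1 translate by (1, -1, -3): (4, -1, -2) → (5, -2, -5)
T2 rotate right-handed about the z-axis with cos θ = -7/25, sin θ = 24/25: (5, -2, -5) → (13/25, 134/25, -5)
T3 shear: y ← y + 2·z: (13/25, 134/25, -5) → (13/25, -116/25, -5)

T(p) = (13/25, -116/25, -5)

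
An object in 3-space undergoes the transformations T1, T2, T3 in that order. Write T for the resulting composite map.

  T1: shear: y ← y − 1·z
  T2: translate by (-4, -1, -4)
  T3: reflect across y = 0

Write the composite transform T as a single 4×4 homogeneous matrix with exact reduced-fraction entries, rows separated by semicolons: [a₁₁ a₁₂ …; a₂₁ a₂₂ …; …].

T1 = [1 0 0 0; 0 1 -1 0; 0 0 1 0; 0 0 0 1]
T2·T1 = [1 0 0 -4; 0 1 -1 -1; 0 0 1 -4; 0 0 0 1]
T3·…·T1 = [1 0 0 -4; 0 -1 1 1; 0 0 1 -4; 0 0 0 1]

T = [1 0 0 -4; 0 -1 1 1; 0 0 1 -4; 0 0 0 1]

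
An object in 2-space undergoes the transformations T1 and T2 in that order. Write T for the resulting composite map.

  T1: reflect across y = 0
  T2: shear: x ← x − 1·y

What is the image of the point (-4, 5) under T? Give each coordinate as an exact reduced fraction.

T1 reflect across y = 0: (-4, 5) → (-4, -5)
T2 shear: x ← x − 1·y: (-4, -5) → (1, -5)

T(p) = (1, -5)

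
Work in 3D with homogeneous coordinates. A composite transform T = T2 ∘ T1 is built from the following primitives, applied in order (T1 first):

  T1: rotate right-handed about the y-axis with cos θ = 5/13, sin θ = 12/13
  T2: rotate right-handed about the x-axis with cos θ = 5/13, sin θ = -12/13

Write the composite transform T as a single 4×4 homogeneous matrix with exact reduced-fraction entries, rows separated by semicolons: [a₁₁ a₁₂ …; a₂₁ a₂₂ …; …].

T1 = [5/13 0 12/13 0; 0 1 0 0; -12/13 0 5/13 0; 0 0 0 1]
T2·T1 = [5/13 0 12/13 0; -144/169 5/13 60/169 0; -60/169 -12/13 25/169 0; 0 0 0 1]

T = [5/13 0 12/13 0; -144/169 5/13 60/169 0; -60/169 -12/13 25/169 0; 0 0 0 1]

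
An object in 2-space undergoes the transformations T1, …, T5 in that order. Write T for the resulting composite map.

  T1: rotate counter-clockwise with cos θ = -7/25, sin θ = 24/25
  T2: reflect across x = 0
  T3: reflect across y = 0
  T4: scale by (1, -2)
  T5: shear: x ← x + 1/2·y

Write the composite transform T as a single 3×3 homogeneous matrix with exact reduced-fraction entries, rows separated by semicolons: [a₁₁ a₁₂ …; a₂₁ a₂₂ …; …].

T = [31/25 17/25 0; 48/25 -14/25 0; 0 0 1]

T1 = [-7/25 -24/25 0; 24/25 -7/25 0; 0 0 1]
T2·T1 = [7/25 24/25 0; 24/25 -7/25 0; 0 0 1]
T3·…·T1 = [7/25 24/25 0; -24/25 7/25 0; 0 0 1]
T4·…·T1 = [7/25 24/25 0; 48/25 -14/25 0; 0 0 1]
T5·…·T1 = [31/25 17/25 0; 48/25 -14/25 0; 0 0 1]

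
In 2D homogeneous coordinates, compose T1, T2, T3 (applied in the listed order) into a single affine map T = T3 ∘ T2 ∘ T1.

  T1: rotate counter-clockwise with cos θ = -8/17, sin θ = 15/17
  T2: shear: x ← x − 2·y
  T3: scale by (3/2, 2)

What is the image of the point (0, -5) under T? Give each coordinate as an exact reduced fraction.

T1 rotate counter-clockwise with cos θ = -8/17, sin θ = 15/17: (0, -5) → (75/17, 40/17)
T2 shear: x ← x − 2·y: (75/17, 40/17) → (-5/17, 40/17)
T3 scale by (3/2, 2): (-5/17, 40/17) → (-15/34, 80/17)

T(p) = (-15/34, 80/17)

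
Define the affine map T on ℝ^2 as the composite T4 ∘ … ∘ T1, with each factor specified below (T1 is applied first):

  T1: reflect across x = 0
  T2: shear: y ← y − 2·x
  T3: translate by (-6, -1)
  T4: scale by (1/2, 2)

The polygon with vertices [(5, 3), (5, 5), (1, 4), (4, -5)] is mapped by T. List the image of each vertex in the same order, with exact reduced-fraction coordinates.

image vertices: (-11/2, 24), (-11/2, 28), (-7/2, 10), (-5, 4)

T1 reflect across x = 0: (5, 3) → (-5, 3); (5, 5) → (-5, 5); (1, 4) → (-1, 4); (4, -5) → (-4, -5)
T2 shear: y ← y − 2·x: (-5, 3) → (-5, 13); (-5, 5) → (-5, 15); (-1, 4) → (-1, 6); (-4, -5) → (-4, 3)
T3 translate by (-6, -1): (-5, 13) → (-11, 12); (-5, 15) → (-11, 14); (-1, 6) → (-7, 5); (-4, 3) → (-10, 2)
T4 scale by (1/2, 2): (-11, 12) → (-11/2, 24); (-11, 14) → (-11/2, 28); (-7, 5) → (-7/2, 10); (-10, 2) → (-5, 4)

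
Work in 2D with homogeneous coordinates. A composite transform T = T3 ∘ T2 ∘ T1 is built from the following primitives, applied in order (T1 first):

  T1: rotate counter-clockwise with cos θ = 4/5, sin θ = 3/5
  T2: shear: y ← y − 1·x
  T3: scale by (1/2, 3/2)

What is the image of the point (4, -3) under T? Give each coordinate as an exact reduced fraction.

T(p) = (5/2, -15/2)

T1 rotate counter-clockwise with cos θ = 4/5, sin θ = 3/5: (4, -3) → (5, 0)
T2 shear: y ← y − 1·x: (5, 0) → (5, -5)
T3 scale by (1/2, 3/2): (5, -5) → (5/2, -15/2)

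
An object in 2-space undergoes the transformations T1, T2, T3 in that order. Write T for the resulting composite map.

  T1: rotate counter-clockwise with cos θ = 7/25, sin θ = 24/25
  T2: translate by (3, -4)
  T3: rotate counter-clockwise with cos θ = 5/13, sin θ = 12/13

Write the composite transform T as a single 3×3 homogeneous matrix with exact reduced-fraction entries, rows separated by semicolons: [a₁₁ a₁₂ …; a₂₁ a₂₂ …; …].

T = [-253/325 -204/325 63/13; 204/325 -253/325 16/13; 0 0 1]

T1 = [7/25 -24/25 0; 24/25 7/25 0; 0 0 1]
T2·T1 = [7/25 -24/25 3; 24/25 7/25 -4; 0 0 1]
T3·…·T1 = [-253/325 -204/325 63/13; 204/325 -253/325 16/13; 0 0 1]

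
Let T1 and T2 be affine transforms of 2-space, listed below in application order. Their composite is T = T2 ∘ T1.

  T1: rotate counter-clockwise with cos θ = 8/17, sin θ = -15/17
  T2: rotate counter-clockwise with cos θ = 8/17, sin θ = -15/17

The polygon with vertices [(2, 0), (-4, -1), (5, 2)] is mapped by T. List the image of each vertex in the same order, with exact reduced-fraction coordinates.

image vertices: (-322/289, -480/289), (404/289, 1121/289), (-325/289, -1522/289)

T1 rotate counter-clockwise with cos θ = 8/17, sin θ = -15/17: (2, 0) → (16/17, -30/17); (-4, -1) → (-47/17, 52/17); (5, 2) → (70/17, -59/17)
T2 rotate counter-clockwise with cos θ = 8/17, sin θ = -15/17: (16/17, -30/17) → (-322/289, -480/289); (-47/17, 52/17) → (404/289, 1121/289); (70/17, -59/17) → (-325/289, -1522/289)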